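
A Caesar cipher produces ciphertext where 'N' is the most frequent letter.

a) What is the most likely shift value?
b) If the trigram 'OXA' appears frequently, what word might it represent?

Step 1: In English, 'E' is the most frequent letter (12.7%).
Step 2: The most frequent ciphertext letter is 'N' (position 13).
Step 3: Shift = (13 - 4) mod 26 = 9.
Step 4: Decrypt 'OXA' by shifting back 9:
  O -> F
  X -> O
  A -> R
Step 5: 'OXA' decrypts to 'FOR'.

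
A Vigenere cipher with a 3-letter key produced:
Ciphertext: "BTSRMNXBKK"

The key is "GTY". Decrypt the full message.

Step 1: Key 'GTY' has length 3. Extended key: GTYGTYGTYG
Step 2: Decrypt each position:
  B(1) - G(6) = 21 = V
  T(19) - T(19) = 0 = A
  S(18) - Y(24) = 20 = U
  R(17) - G(6) = 11 = L
  M(12) - T(19) = 19 = T
  N(13) - Y(24) = 15 = P
  X(23) - G(6) = 17 = R
  B(1) - T(19) = 8 = I
  K(10) - Y(24) = 12 = M
  K(10) - G(6) = 4 = E
Plaintext: VAULTPRIME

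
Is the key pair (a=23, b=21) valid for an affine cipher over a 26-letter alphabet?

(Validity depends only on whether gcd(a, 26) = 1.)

Step 1: Compute gcd(23, 26).
Step 2: gcd(23, 26) = 1.
Since gcd = 1, 23 is coprime with 26, so it is a valid key.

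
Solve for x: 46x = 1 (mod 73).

Step 1: We need x such that 46 * x = 1 (mod 73).
Step 2: Using the extended Euclidean algorithm or trial:
  46 * 27 = 1242 = 17 * 73 + 1.
Step 3: Since 1242 mod 73 = 1, the inverse is x = 27.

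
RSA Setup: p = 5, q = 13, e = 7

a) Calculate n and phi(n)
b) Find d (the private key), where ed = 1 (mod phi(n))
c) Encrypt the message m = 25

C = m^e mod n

Step 1: n = 5 * 13 = 65.
Step 2: phi(n) = (5-1)(13-1) = 4 * 12 = 48.
Step 3: Find d = 7^(-1) mod 48 = 7.
  Verify: 7 * 7 = 49 = 1 (mod 48).
Step 4: C = 25^7 mod 65 = 25.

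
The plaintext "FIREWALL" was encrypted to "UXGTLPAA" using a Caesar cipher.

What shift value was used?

Step 1: Compare first letters: F (position 5) -> U (position 20).
Step 2: Shift = (20 - 5) mod 26 = 15.
The shift value is 15.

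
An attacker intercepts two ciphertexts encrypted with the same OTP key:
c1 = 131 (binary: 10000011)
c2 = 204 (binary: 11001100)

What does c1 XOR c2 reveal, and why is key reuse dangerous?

Step 1: c1 XOR c2 = (m1 XOR k) XOR (m2 XOR k).
Step 2: By XOR associativity/commutativity: = m1 XOR m2 XOR k XOR k = m1 XOR m2.
Step 3: 10000011 XOR 11001100 = 01001111 = 79.
Step 4: The key cancels out! An attacker learns m1 XOR m2 = 79, revealing the relationship between plaintexts.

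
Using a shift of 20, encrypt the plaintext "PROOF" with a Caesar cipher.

Step 1: For each letter, shift forward by 20 positions (mod 26).
  P (position 15) -> position (15+20) mod 26 = 9 -> J
  R (position 17) -> position (17+20) mod 26 = 11 -> L
  O (position 14) -> position (14+20) mod 26 = 8 -> I
  O (position 14) -> position (14+20) mod 26 = 8 -> I
  F (position 5) -> position (5+20) mod 26 = 25 -> Z
Result: JLIIZ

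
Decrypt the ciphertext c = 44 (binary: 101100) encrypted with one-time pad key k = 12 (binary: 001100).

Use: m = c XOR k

Step 1: XOR ciphertext with key:
  Ciphertext: 101100
  Key:        001100
  XOR:        100000
Step 2: Plaintext = 100000 = 32 in decimal.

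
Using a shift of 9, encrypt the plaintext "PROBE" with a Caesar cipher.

Step 1: For each letter, shift forward by 9 positions (mod 26).
  P (position 15) -> position (15+9) mod 26 = 24 -> Y
  R (position 17) -> position (17+9) mod 26 = 0 -> A
  O (position 14) -> position (14+9) mod 26 = 23 -> X
  B (position 1) -> position (1+9) mod 26 = 10 -> K
  E (position 4) -> position (4+9) mod 26 = 13 -> N
Result: YAXKN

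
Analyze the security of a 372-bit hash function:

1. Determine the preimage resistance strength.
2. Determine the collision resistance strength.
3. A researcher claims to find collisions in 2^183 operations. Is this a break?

Step 1: Preimage resistance requires brute-force of 2^372 operations.
Step 2: Collision resistance (birthday bound) = 2^(372/2) = 2^186.
Step 3: The claimed attack costs 2^183 operations.
Step 4: Since 2^183 < 2^186, the claimed attack beats the generic birthday bound, so collision resistance is broken.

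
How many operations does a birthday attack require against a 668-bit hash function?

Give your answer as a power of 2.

Step 1: The birthday paradox gives collision probability ~50% after sqrt(2^n) = 2^(n/2) hashes.
Step 2: For 668-bit output: 2^(668/2) = 2^334.
Step 3: Approximately 2^334 hash computations needed.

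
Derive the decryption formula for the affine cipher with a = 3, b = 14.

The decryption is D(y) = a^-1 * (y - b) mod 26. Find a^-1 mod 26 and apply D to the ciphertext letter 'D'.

Step 1: Find a^-1, the modular inverse of 3 mod 26.
Step 2: We need 3 * a^-1 = 1 (mod 26).
Step 3: 3 * 9 = 27 = 1 * 26 + 1, so a^-1 = 9.
Step 4: D(y) = 9(y - 14) mod 26.
Step 5: Apply to 'D' (y = 3): D(3) = 9 * (3 - 14) mod 26 = 9 * -11 mod 26 = 5 -> 'F'.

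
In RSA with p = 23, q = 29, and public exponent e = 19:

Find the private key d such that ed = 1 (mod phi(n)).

Step 1: n = 23 * 29 = 667.
Step 2: phi(n) = 22 * 28 = 616.
Step 3: Find d such that 19 * d = 1 (mod 616).
Step 4: d = 19^(-1) mod 616 = 227.
Verification: 19 * 227 = 4313 = 7 * 616 + 1.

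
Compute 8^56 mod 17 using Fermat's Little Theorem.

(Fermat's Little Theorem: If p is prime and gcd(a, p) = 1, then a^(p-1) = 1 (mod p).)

Step 1: Since 17 is prime, by Fermat's Little Theorem: 8^16 = 1 (mod 17).
Step 2: Reduce exponent: 56 mod 16 = 8.
Step 3: So 8^56 = 8^8 (mod 17).
Step 4: 8^8 mod 17 = 1.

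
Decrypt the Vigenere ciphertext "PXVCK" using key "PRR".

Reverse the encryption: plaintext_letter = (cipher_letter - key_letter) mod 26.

Step 1: Extend key: PRRPR
Step 2: Decrypt each letter (c - k) mod 26:
  P(15) - P(15) = (15-15) mod 26 = 0 = A
  X(23) - R(17) = (23-17) mod 26 = 6 = G
  V(21) - R(17) = (21-17) mod 26 = 4 = E
  C(2) - P(15) = (2-15) mod 26 = 13 = N
  K(10) - R(17) = (10-17) mod 26 = 19 = T
Plaintext: AGENT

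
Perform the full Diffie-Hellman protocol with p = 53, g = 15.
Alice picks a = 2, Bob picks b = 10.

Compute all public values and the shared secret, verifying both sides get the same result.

Step 1: A = g^a mod p = 15^2 mod 53 = 13.
Step 2: B = g^b mod p = 15^10 mod 53 = 28.
Step 3: Alice computes s = B^a mod p = 28^2 mod 53 = 42.
Step 4: Bob computes s = A^b mod p = 13^10 mod 53 = 42.
Both sides agree: shared secret = 42.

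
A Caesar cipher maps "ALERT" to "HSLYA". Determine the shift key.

Step 1: Compare first letters: A (position 0) -> H (position 7).
Step 2: Shift = (7 - 0) mod 26 = 7.
The shift value is 7.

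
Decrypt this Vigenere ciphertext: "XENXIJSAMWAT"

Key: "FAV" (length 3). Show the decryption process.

Step 1: Key 'FAV' has length 3. Extended key: FAVFAVFAVFAV
Step 2: Decrypt each position:
  X(23) - F(5) = 18 = S
  E(4) - A(0) = 4 = E
  N(13) - V(21) = 18 = S
  X(23) - F(5) = 18 = S
  I(8) - A(0) = 8 = I
  J(9) - V(21) = 14 = O
  S(18) - F(5) = 13 = N
  A(0) - A(0) = 0 = A
  M(12) - V(21) = 17 = R
  W(22) - F(5) = 17 = R
  A(0) - A(0) = 0 = A
  T(19) - V(21) = 24 = Y
Plaintext: SESSIONARRAY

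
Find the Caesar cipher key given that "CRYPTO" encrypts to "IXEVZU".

Step 1: Compare first letters: C (position 2) -> I (position 8).
Step 2: Shift = (8 - 2) mod 26 = 6.
The shift value is 6.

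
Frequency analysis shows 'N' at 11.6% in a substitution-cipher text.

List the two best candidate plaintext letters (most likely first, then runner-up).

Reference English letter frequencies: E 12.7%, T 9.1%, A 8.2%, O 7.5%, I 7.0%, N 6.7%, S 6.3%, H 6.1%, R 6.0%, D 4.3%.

Step 1: Observed frequency of 'N' is 11.6%.
Step 2: Compute distances to each reference frequency and sort:
  E (12.7%): difference = 1.1% <-- BEST
  T (9.1%): difference = 2.5% <-- RUNNER-UP
  A (8.2%): difference = 3.4%
  O (7.5%): difference = 4.1%
  I (7.0%): difference = 4.6%
Step 3: Most likely is 'E' (12.7%, diff 1.1%); second most likely is 'T' (9.1%, diff 2.5%).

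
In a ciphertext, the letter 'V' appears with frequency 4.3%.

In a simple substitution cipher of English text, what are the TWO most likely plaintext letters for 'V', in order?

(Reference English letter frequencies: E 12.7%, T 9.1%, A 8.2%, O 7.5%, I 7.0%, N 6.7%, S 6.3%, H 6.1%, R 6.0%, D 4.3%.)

Step 1: Observed frequency of 'V' is 4.3%.
Step 2: Compute distances to each reference frequency and sort:
  D (4.3%): difference = 0.0% <-- BEST
  R (6.0%): difference = 1.7% <-- RUNNER-UP
  H (6.1%): difference = 1.8%
  S (6.3%): difference = 2.0%
  N (6.7%): difference = 2.4%
Step 3: Most likely is 'D' (4.3%, diff 0.0%); second most likely is 'R' (6.0%, diff 1.7%).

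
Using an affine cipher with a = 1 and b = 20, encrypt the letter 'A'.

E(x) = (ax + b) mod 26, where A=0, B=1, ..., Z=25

Step 1: Convert 'A' to number: x = 0.
Step 2: E(0) = (1 * 0 + 20) mod 26 = 20 mod 26 = 20.
Step 3: Convert 20 back to letter: U.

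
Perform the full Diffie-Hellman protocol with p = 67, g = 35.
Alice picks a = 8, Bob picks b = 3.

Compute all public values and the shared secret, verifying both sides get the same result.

Step 1: A = g^a mod p = 35^8 mod 67 = 6.
Step 2: B = g^b mod p = 35^3 mod 67 = 62.
Step 3: Alice computes s = B^a mod p = 62^8 mod 67 = 15.
Step 4: Bob computes s = A^b mod p = 6^3 mod 67 = 15.
Both sides agree: shared secret = 15.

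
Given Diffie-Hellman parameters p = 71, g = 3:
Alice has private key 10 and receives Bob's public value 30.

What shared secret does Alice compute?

Step 1: s = B^a mod p = 30^10 mod 71.
  30^1 mod 71 = 30
  30^2 mod 71 = (30 * 30) mod 71 = 48
  30^3 mod 71 = (48 * 30) mod 71 = 20
  30^4 mod 71 = (20 * 30) mod 71 = 32
  30^5 mod 71 = (32 * 30) mod 71 = 37
  30^6 mod 71 = (37 * 30) mod 71 = 45
  30^7 mod 71 = (45 * 30) mod 71 = 1
  30^8 mod 71 = (1 * 30) mod 71 = 30
  30^9 mod 71 = (30 * 30) mod 71 = 48
  30^10 mod 71 = (48 * 30) mod 71 = 20
Result: shared secret = 20.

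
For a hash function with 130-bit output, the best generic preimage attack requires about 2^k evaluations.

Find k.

Step 1: The hash has a 130-bit output.
Step 2: Preimage resistance means: given a digest h(x), it should be infeasible to find any input that hashes to it.
With a 130-bit output there are 2^130 possible digests, so a generic brute-force preimage search costs about 2^130 evaluations.
Step 3: Security level = 130 bits.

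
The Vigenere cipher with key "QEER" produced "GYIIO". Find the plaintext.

Step 1: Extend key: QEERQ
Step 2: Decrypt each letter (c - k) mod 26:
  G(6) - Q(16) = (6-16) mod 26 = 16 = Q
  Y(24) - E(4) = (24-4) mod 26 = 20 = U
  I(8) - E(4) = (8-4) mod 26 = 4 = E
  I(8) - R(17) = (8-17) mod 26 = 17 = R
  O(14) - Q(16) = (14-16) mod 26 = 24 = Y
Plaintext: QUERY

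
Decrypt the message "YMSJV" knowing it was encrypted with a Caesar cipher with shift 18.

Step 1: Reverse the shift by subtracting 18 from each letter position.
  Y (position 24) -> position (24-18) mod 26 = 6 -> G
  M (position 12) -> position (12-18) mod 26 = 20 -> U
  S (position 18) -> position (18-18) mod 26 = 0 -> A
  J (position 9) -> position (9-18) mod 26 = 17 -> R
  V (position 21) -> position (21-18) mod 26 = 3 -> D
Decrypted message: GUARD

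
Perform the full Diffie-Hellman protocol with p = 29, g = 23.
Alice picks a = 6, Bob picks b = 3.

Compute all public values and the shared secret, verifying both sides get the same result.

Step 1: A = g^a mod p = 23^6 mod 29 = 24.
Step 2: B = g^b mod p = 23^3 mod 29 = 16.
Step 3: Alice computes s = B^a mod p = 16^6 mod 29 = 20.
Step 4: Bob computes s = A^b mod p = 24^3 mod 29 = 20.
Both sides agree: shared secret = 20.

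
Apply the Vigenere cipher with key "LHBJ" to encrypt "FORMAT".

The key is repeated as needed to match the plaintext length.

Step 1: Repeat key to match plaintext length:
  Plaintext: FORMAT
  Key:       LHBJLH
Step 2: Encrypt each letter:
  F(5) + L(11) = (5+11) mod 26 = 16 = Q
  O(14) + H(7) = (14+7) mod 26 = 21 = V
  R(17) + B(1) = (17+1) mod 26 = 18 = S
  M(12) + J(9) = (12+9) mod 26 = 21 = V
  A(0) + L(11) = (0+11) mod 26 = 11 = L
  T(19) + H(7) = (19+7) mod 26 = 0 = A
Ciphertext: QVSVLA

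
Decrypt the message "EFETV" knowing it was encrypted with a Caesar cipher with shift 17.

Step 1: Reverse the shift by subtracting 17 from each letter position.
  E (position 4) -> position (4-17) mod 26 = 13 -> N
  F (position 5) -> position (5-17) mod 26 = 14 -> O
  E (position 4) -> position (4-17) mod 26 = 13 -> N
  T (position 19) -> position (19-17) mod 26 = 2 -> C
  V (position 21) -> position (21-17) mod 26 = 4 -> E
Decrypted message: NONCE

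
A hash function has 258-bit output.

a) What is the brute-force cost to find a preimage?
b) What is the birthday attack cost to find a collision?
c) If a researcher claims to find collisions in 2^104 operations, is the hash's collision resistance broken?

Step 1: Preimage resistance requires brute-force of 2^258 operations.
Step 2: Collision resistance (birthday bound) = 2^(258/2) = 2^129.
Step 3: The claimed attack costs 2^104 operations.
Step 4: Since 2^104 < 2^129, the claimed attack beats the generic birthday bound, so collision resistance is broken.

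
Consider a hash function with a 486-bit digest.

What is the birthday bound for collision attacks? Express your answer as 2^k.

Step 1: The birthday paradox gives collision probability ~50% after sqrt(2^n) = 2^(n/2) hashes.
Step 2: For 486-bit output: 2^(486/2) = 2^243.
Step 3: Approximately 2^243 hash computations needed.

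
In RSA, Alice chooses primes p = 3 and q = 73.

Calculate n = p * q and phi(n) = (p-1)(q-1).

Step 1: n = p * q = 3 * 73 = 219.
Step 2: phi(n) = (p-1)(q-1) = 2 * 72 = 144.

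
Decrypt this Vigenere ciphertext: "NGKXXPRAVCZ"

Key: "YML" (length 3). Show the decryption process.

Step 1: Key 'YML' has length 3. Extended key: YMLYMLYMLYM
Step 2: Decrypt each position:
  N(13) - Y(24) = 15 = P
  G(6) - M(12) = 20 = U
  K(10) - L(11) = 25 = Z
  X(23) - Y(24) = 25 = Z
  X(23) - M(12) = 11 = L
  P(15) - L(11) = 4 = E
  R(17) - Y(24) = 19 = T
  A(0) - M(12) = 14 = O
  V(21) - L(11) = 10 = K
  C(2) - Y(24) = 4 = E
  Z(25) - M(12) = 13 = N
Plaintext: PUZZLETOKEN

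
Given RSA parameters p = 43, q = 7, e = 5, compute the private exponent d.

Step 1: n = 43 * 7 = 301.
Step 2: phi(n) = 42 * 6 = 252.
Step 3: Find d such that 5 * d = 1 (mod 252).
Step 4: d = 5^(-1) mod 252 = 101.
Verification: 5 * 101 = 505 = 2 * 252 + 1.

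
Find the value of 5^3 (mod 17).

Step 1: Compute 5^3 mod 17 step by step, reducing modulo 17 at each step.
  5^1 mod 17 = 5
  5^2 mod 17 = (5 * 5) mod 17 = 8
  5^3 mod 17 = (8 * 5) mod 17 = 6
Step 2: Result = 6.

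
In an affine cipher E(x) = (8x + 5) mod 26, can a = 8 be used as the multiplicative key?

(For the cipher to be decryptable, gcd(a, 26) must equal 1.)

Step 1: Compute gcd(8, 26).
Step 2: gcd(8, 26) = 2.
Since gcd = 2 != 1, 8 shares a common factor with 26, so it cannot be used.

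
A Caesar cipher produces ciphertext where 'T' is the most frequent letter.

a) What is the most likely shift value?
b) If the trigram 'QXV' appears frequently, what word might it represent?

Step 1: In English, 'E' is the most frequent letter (12.7%).
Step 2: The most frequent ciphertext letter is 'T' (position 19).
Step 3: Shift = (19 - 4) mod 26 = 15.
Step 4: Decrypt 'QXV' by shifting back 15:
  Q -> B
  X -> I
  V -> G
Step 5: 'QXV' decrypts to 'BIG'.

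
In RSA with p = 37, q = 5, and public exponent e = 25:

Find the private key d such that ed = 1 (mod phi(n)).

Step 1: n = 37 * 5 = 185.
Step 2: phi(n) = 36 * 4 = 144.
Step 3: Find d such that 25 * d = 1 (mod 144).
Step 4: d = 25^(-1) mod 144 = 121.
Verification: 25 * 121 = 3025 = 21 * 144 + 1.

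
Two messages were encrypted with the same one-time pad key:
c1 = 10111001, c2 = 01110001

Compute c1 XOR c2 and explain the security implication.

Step 1: c1 XOR c2 = (m1 XOR k) XOR (m2 XOR k).
Step 2: By XOR associativity/commutativity: = m1 XOR m2 XOR k XOR k = m1 XOR m2.
Step 3: 10111001 XOR 01110001 = 11001000 = 200.
Step 4: The key cancels out! An attacker learns m1 XOR m2 = 200, revealing the relationship between plaintexts.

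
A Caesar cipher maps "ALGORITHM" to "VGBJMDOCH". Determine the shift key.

Step 1: Compare first letters: A (position 0) -> V (position 21).
Step 2: Shift = (21 - 0) mod 26 = 21.
The shift value is 21.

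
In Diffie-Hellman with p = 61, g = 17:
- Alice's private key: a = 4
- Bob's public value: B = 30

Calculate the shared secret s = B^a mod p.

Step 1: s = B^a mod p = 30^4 mod 61.
  30^1 mod 61 = 30
  30^2 mod 61 = (30 * 30) mod 61 = 46
  30^3 mod 61 = (46 * 30) mod 61 = 38
  30^4 mod 61 = (38 * 30) mod 61 = 42
Result: shared secret = 42.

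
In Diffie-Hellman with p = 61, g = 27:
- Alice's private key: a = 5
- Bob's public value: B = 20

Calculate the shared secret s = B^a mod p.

Step 1: s = B^a mod p = 20^5 mod 61.
  20^1 mod 61 = 20
  20^2 mod 61 = (20 * 20) mod 61 = 34
  20^3 mod 61 = (34 * 20) mod 61 = 9
  20^4 mod 61 = (9 * 20) mod 61 = 58
  20^5 mod 61 = (58 * 20) mod 61 = 1
Result: shared secret = 1.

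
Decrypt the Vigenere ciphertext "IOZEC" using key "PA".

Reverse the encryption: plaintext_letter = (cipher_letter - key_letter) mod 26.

Step 1: Extend key: PAPAP
Step 2: Decrypt each letter (c - k) mod 26:
  I(8) - P(15) = (8-15) mod 26 = 19 = T
  O(14) - A(0) = (14-0) mod 26 = 14 = O
  Z(25) - P(15) = (25-15) mod 26 = 10 = K
  E(4) - A(0) = (4-0) mod 26 = 4 = E
  C(2) - P(15) = (2-15) mod 26 = 13 = N
Plaintext: TOKEN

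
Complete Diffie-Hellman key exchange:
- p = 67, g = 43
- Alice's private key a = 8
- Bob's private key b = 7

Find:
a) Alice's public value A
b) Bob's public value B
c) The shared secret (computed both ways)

Step 1: A = g^a mod p = 43^8 mod 67 = 64.
Step 2: B = g^b mod p = 43^7 mod 67 = 42.
Step 3: Alice computes s = B^a mod p = 42^8 mod 67 = 24.
Step 4: Bob computes s = A^b mod p = 64^7 mod 67 = 24.
Both sides agree: shared secret = 24.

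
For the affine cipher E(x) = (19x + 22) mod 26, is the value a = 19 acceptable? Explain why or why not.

Step 1: Compute gcd(19, 26).
Step 2: gcd(19, 26) = 1.
Since gcd = 1, 19 is coprime with 26, so it is a valid key.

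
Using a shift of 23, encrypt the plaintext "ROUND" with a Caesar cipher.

Step 1: For each letter, shift forward by 23 positions (mod 26).
  R (position 17) -> position (17+23) mod 26 = 14 -> O
  O (position 14) -> position (14+23) mod 26 = 11 -> L
  U (position 20) -> position (20+23) mod 26 = 17 -> R
  N (position 13) -> position (13+23) mod 26 = 10 -> K
  D (position 3) -> position (3+23) mod 26 = 0 -> A
Result: OLRKA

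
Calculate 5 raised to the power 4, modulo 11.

Step 1: Compute 5^4 mod 11 step by step, reducing modulo 11 at each step.
  5^1 mod 11 = 5
  5^2 mod 11 = (5 * 5) mod 11 = 3
  5^3 mod 11 = (3 * 5) mod 11 = 4
  5^4 mod 11 = (4 * 5) mod 11 = 9
Step 2: Result = 9.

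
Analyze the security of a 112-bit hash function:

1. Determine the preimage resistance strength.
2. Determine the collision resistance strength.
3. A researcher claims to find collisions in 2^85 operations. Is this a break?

Step 1: Preimage resistance requires brute-force of 2^112 operations.
Step 2: Collision resistance (birthday bound) = 2^(112/2) = 2^56.
Step 3: The claimed attack costs 2^85 operations.
Step 4: Since 2^85 >= 2^56, the claimed attack is no faster than the generic birthday attack, so this does not break collision resistance.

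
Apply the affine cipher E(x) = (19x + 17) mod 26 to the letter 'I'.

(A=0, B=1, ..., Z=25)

Step 1: Convert 'I' to number: x = 8.
Step 2: E(8) = (19 * 8 + 17) mod 26 = 169 mod 26 = 13.
Step 3: Convert 13 back to letter: N.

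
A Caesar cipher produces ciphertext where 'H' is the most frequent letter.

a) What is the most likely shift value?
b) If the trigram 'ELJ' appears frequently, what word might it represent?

Step 1: In English, 'E' is the most frequent letter (12.7%).
Step 2: The most frequent ciphertext letter is 'H' (position 7).
Step 3: Shift = (7 - 4) mod 26 = 3.
Step 4: Decrypt 'ELJ' by shifting back 3:
  E -> B
  L -> I
  J -> G
Step 5: 'ELJ' decrypts to 'BIG'.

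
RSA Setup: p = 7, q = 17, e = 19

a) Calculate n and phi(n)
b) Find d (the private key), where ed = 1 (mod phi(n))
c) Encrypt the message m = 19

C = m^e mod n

Step 1: n = 7 * 17 = 119.
Step 2: phi(n) = (7-1)(17-1) = 6 * 16 = 96.
Step 3: Find d = 19^(-1) mod 96 = 91.
  Verify: 19 * 91 = 1729 = 1 (mod 96).
Step 4: C = 19^19 mod 119 = 110.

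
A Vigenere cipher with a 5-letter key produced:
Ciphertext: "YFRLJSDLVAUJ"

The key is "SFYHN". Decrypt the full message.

Step 1: Key 'SFYHN' has length 5. Extended key: SFYHNSFYHNSF
Step 2: Decrypt each position:
  Y(24) - S(18) = 6 = G
  F(5) - F(5) = 0 = A
  R(17) - Y(24) = 19 = T
  L(11) - H(7) = 4 = E
  J(9) - N(13) = 22 = W
  S(18) - S(18) = 0 = A
  D(3) - F(5) = 24 = Y
  L(11) - Y(24) = 13 = N
  V(21) - H(7) = 14 = O
  A(0) - N(13) = 13 = N
  U(20) - S(18) = 2 = C
  J(9) - F(5) = 4 = E
Plaintext: GATEWAYNONCE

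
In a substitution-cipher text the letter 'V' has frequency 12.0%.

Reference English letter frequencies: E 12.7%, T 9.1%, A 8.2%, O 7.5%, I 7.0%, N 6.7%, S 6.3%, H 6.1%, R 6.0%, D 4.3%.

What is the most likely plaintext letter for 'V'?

Step 1: The observed frequency is 12.0%.
Step 2: Compare with English frequencies:
  E: 12.7% (difference: 0.7%) <-- closest
  T: 9.1% (difference: 2.9%)
  A: 8.2% (difference: 3.8%)
  O: 7.5% (difference: 4.5%)
  I: 7.0% (difference: 5.0%)
  N: 6.7% (difference: 5.3%)
  S: 6.3% (difference: 5.7%)
  H: 6.1% (difference: 5.9%)
  R: 6.0% (difference: 6.0%)
  D: 4.3% (difference: 7.7%)
Step 3: 'V' most likely represents 'E' (frequency 12.7%).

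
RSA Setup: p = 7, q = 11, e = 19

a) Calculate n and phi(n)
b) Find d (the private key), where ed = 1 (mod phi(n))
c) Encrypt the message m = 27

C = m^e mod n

Step 1: n = 7 * 11 = 77.
Step 2: phi(n) = (7-1)(11-1) = 6 * 10 = 60.
Step 3: Find d = 19^(-1) mod 60 = 19.
  Verify: 19 * 19 = 361 = 1 (mod 60).
Step 4: C = 27^19 mod 77 = 20.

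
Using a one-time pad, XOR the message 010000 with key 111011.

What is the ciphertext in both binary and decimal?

Step 1: Write out the XOR operation bit by bit:
  Message: 010000
  Key:     111011
  XOR:     101011
Step 2: Convert to decimal: 101011 = 43.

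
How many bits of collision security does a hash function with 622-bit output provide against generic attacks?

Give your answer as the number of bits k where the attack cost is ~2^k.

Step 1: The hash has a 622-bit output.
Step 2: Collision resistance means it should be infeasible to find any x != y with h(x) = h(y).
By the birthday bound, a generic collision search succeeds after about sqrt(2^622) = 2^(622/2) = 2^311 evaluations.
Step 3: Security level = 311 bits.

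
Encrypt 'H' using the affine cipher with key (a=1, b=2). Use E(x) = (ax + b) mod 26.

Step 1: Convert 'H' to number: x = 7.
Step 2: E(7) = (1 * 7 + 2) mod 26 = 9 mod 26 = 9.
Step 3: Convert 9 back to letter: J.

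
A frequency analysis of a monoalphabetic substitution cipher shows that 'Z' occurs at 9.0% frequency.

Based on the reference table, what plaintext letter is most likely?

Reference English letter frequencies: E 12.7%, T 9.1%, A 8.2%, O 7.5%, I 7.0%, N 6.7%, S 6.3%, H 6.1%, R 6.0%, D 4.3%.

Step 1: The observed frequency is 9.0%.
Step 2: Compare with English frequencies:
  E: 12.7% (difference: 3.7%)
  T: 9.1% (difference: 0.1%) <-- closest
  A: 8.2% (difference: 0.8%)
  O: 7.5% (difference: 1.5%)
  I: 7.0% (difference: 2.0%)
  N: 6.7% (difference: 2.3%)
  S: 6.3% (difference: 2.7%)
  H: 6.1% (difference: 2.9%)
  R: 6.0% (difference: 3.0%)
  D: 4.3% (difference: 4.7%)
Step 3: 'Z' most likely represents 'T' (frequency 9.1%).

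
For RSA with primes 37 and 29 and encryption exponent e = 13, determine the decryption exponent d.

Step 1: n = 37 * 29 = 1073.
Step 2: phi(n) = 36 * 28 = 1008.
Step 3: Find d such that 13 * d = 1 (mod 1008).
Step 4: d = 13^(-1) mod 1008 = 853.
Verification: 13 * 853 = 11089 = 11 * 1008 + 1.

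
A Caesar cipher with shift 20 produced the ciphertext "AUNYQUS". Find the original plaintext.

Step 1: Reverse the shift by subtracting 20 from each letter position.
  A (position 0) -> position (0-20) mod 26 = 6 -> G
  U (position 20) -> position (20-20) mod 26 = 0 -> A
  N (position 13) -> position (13-20) mod 26 = 19 -> T
  Y (position 24) -> position (24-20) mod 26 = 4 -> E
  Q (position 16) -> position (16-20) mod 26 = 22 -> W
  U (position 20) -> position (20-20) mod 26 = 0 -> A
  S (position 18) -> position (18-20) mod 26 = 24 -> Y
Decrypted message: GATEWAY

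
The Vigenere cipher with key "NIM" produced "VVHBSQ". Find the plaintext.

Step 1: Extend key: NIMNIM
Step 2: Decrypt each letter (c - k) mod 26:
  V(21) - N(13) = (21-13) mod 26 = 8 = I
  V(21) - I(8) = (21-8) mod 26 = 13 = N
  H(7) - M(12) = (7-12) mod 26 = 21 = V
  B(1) - N(13) = (1-13) mod 26 = 14 = O
  S(18) - I(8) = (18-8) mod 26 = 10 = K
  Q(16) - M(12) = (16-12) mod 26 = 4 = E
Plaintext: INVOKE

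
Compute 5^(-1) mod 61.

Step 1: We need x such that 5 * x = 1 (mod 61).
Step 2: Using the extended Euclidean algorithm or trial:
  5 * 49 = 245 = 4 * 61 + 1.
Step 3: Since 245 mod 61 = 1, the inverse is x = 49.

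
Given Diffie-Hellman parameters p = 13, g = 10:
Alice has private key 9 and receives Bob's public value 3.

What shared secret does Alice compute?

Step 1: s = B^a mod p = 3^9 mod 13.
  3^1 mod 13 = 3
  3^2 mod 13 = (3 * 3) mod 13 = 9
  3^3 mod 13 = (9 * 3) mod 13 = 1
  3^4 mod 13 = (1 * 3) mod 13 = 3
  3^5 mod 13 = (3 * 3) mod 13 = 9
  3^6 mod 13 = (9 * 3) mod 13 = 1
  3^7 mod 13 = (1 * 3) mod 13 = 3
  3^8 mod 13 = (3 * 3) mod 13 = 9
  3^9 mod 13 = (9 * 3) mod 13 = 1
Result: shared secret = 1.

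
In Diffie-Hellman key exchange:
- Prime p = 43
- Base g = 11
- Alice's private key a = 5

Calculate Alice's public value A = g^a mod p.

Step 1: A = g^a mod p = 11^5 mod 43.
  11^1 mod 43 = 11
  11^2 mod 43 = (11 * 11) mod 43 = 35
  11^3 mod 43 = (35 * 11) mod 43 = 41
  11^4 mod 43 = (41 * 11) mod 43 = 21
  11^5 mod 43 = (21 * 11) mod 43 = 16
Result: A = 16.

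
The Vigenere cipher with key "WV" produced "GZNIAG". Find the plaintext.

Step 1: Extend key: WVWVWV
Step 2: Decrypt each letter (c - k) mod 26:
  G(6) - W(22) = (6-22) mod 26 = 10 = K
  Z(25) - V(21) = (25-21) mod 26 = 4 = E
  N(13) - W(22) = (13-22) mod 26 = 17 = R
  I(8) - V(21) = (8-21) mod 26 = 13 = N
  A(0) - W(22) = (0-22) mod 26 = 4 = E
  G(6) - V(21) = (6-21) mod 26 = 11 = L
Plaintext: KERNEL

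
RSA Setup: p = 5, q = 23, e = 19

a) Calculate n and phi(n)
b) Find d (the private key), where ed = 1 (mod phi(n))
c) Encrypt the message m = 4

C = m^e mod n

Step 1: n = 5 * 23 = 115.
Step 2: phi(n) = (5-1)(23-1) = 4 * 22 = 88.
Step 3: Find d = 19^(-1) mod 88 = 51.
  Verify: 19 * 51 = 969 = 1 (mod 88).
Step 4: C = 4^19 mod 115 = 9.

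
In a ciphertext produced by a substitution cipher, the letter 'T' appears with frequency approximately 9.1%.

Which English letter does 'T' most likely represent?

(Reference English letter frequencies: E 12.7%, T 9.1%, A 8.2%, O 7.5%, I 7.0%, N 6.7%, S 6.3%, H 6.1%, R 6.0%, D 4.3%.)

Step 1: The observed frequency is 9.1%.
Step 2: Compare with English frequencies:
  E: 12.7% (difference: 3.6%)
  T: 9.1% (difference: 0.0%) <-- closest
  A: 8.2% (difference: 0.9%)
  O: 7.5% (difference: 1.6%)
  I: 7.0% (difference: 2.1%)
  N: 6.7% (difference: 2.4%)
  S: 6.3% (difference: 2.8%)
  H: 6.1% (difference: 3.0%)
  R: 6.0% (difference: 3.1%)
  D: 4.3% (difference: 4.8%)
Step 3: 'T' most likely represents 'T' (frequency 9.1%).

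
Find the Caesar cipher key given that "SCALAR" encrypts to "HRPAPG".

Step 1: Compare first letters: S (position 18) -> H (position 7).
Step 2: Shift = (7 - 18) mod 26 = 15.
The shift value is 15.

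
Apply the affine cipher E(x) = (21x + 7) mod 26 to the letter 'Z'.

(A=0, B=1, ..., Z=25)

Step 1: Convert 'Z' to number: x = 25.
Step 2: E(25) = (21 * 25 + 7) mod 26 = 532 mod 26 = 12.
Step 3: Convert 12 back to letter: M.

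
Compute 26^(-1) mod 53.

Step 1: We need x such that 26 * x = 1 (mod 53).
Step 2: Using the extended Euclidean algorithm or trial:
  26 * 51 = 1326 = 25 * 53 + 1.
Step 3: Since 1326 mod 53 = 1, the inverse is x = 51.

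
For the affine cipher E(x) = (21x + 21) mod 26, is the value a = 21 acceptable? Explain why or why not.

Step 1: Compute gcd(21, 26).
Step 2: gcd(21, 26) = 1.
Since gcd = 1, 21 is coprime with 26, so it is a valid key.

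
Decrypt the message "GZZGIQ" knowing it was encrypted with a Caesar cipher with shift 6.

Step 1: Reverse the shift by subtracting 6 from each letter position.
  G (position 6) -> position (6-6) mod 26 = 0 -> A
  Z (position 25) -> position (25-6) mod 26 = 19 -> T
  Z (position 25) -> position (25-6) mod 26 = 19 -> T
  G (position 6) -> position (6-6) mod 26 = 0 -> A
  I (position 8) -> position (8-6) mod 26 = 2 -> C
  Q (position 16) -> position (16-6) mod 26 = 10 -> K
Decrypted message: ATTACK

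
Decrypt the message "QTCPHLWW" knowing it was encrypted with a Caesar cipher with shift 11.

Step 1: Reverse the shift by subtracting 11 from each letter position.
  Q (position 16) -> position (16-11) mod 26 = 5 -> F
  T (position 19) -> position (19-11) mod 26 = 8 -> I
  C (position 2) -> position (2-11) mod 26 = 17 -> R
  P (position 15) -> position (15-11) mod 26 = 4 -> E
  H (position 7) -> position (7-11) mod 26 = 22 -> W
  L (position 11) -> position (11-11) mod 26 = 0 -> A
  W (position 22) -> position (22-11) mod 26 = 11 -> L
  W (position 22) -> position (22-11) mod 26 = 11 -> L
Decrypted message: FIREWALL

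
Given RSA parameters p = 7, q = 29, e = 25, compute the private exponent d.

Step 1: n = 7 * 29 = 203.
Step 2: phi(n) = 6 * 28 = 168.
Step 3: Find d such that 25 * d = 1 (mod 168).
Step 4: d = 25^(-1) mod 168 = 121.
Verification: 25 * 121 = 3025 = 18 * 168 + 1.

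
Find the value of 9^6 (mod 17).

Step 1: Compute 9^6 mod 17 step by step, reducing modulo 17 at each step.
  9^1 mod 17 = 9
  9^2 mod 17 = (9 * 9) mod 17 = 13
  9^3 mod 17 = (13 * 9) mod 17 = 15
  9^4 mod 17 = (15 * 9) mod 17 = 16
  9^5 mod 17 = (16 * 9) mod 17 = 8
  9^6 mod 17 = (8 * 9) mod 17 = 4
Step 2: Result = 4.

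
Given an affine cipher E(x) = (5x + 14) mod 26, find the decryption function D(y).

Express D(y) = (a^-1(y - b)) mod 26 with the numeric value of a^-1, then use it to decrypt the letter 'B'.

Step 1: Find a^-1, the modular inverse of 5 mod 26.
Step 2: We need 5 * a^-1 = 1 (mod 26).
Step 3: 5 * 21 = 105 = 4 * 26 + 1, so a^-1 = 21.
Step 4: D(y) = 21(y - 14) mod 26.
Step 5: Apply to 'B' (y = 1): D(1) = 21 * (1 - 14) mod 26 = 21 * -13 mod 26 = 13 -> 'N'.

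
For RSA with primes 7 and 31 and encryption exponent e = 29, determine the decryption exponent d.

Step 1: n = 7 * 31 = 217.
Step 2: phi(n) = 6 * 30 = 180.
Step 3: Find d such that 29 * d = 1 (mod 180).
Step 4: d = 29^(-1) mod 180 = 149.
Verification: 29 * 149 = 4321 = 24 * 180 + 1.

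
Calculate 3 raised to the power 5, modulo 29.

Step 1: Compute 3^5 mod 29 step by step, reducing modulo 29 at each step.
  3^1 mod 29 = 3
  3^2 mod 29 = (3 * 3) mod 29 = 9
  3^3 mod 29 = (9 * 3) mod 29 = 27
  3^4 mod 29 = (27 * 3) mod 29 = 23
  3^5 mod 29 = (23 * 3) mod 29 = 11
Step 2: Result = 11.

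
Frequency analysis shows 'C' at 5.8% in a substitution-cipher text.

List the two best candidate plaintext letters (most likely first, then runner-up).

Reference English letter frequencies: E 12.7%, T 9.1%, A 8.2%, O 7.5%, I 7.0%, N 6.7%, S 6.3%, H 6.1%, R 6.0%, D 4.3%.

Step 1: Observed frequency of 'C' is 5.8%.
Step 2: Compute distances to each reference frequency and sort:
  R (6.0%): difference = 0.2% <-- BEST
  H (6.1%): difference = 0.3% <-- RUNNER-UP
  S (6.3%): difference = 0.5%
  N (6.7%): difference = 0.9%
  I (7.0%): difference = 1.2%
Step 3: Most likely is 'R' (6.0%, diff 0.2%); second most likely is 'H' (6.1%, diff 0.3%).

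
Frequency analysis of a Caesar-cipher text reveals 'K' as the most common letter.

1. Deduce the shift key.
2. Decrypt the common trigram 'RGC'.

Step 1: In English, 'E' is the most frequent letter (12.7%).
Step 2: The most frequent ciphertext letter is 'K' (position 10).
Step 3: Shift = (10 - 4) mod 26 = 6.
Step 4: Decrypt 'RGC' by shifting back 6:
  R -> L
  G -> A
  C -> W
Step 5: 'RGC' decrypts to 'LAW'.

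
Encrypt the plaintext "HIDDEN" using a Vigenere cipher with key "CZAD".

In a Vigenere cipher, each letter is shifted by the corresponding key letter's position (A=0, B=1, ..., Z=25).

Step 1: Repeat key to match plaintext length:
  Plaintext: HIDDEN
  Key:       CZADCZ
Step 2: Encrypt each letter:
  H(7) + C(2) = (7+2) mod 26 = 9 = J
  I(8) + Z(25) = (8+25) mod 26 = 7 = H
  D(3) + A(0) = (3+0) mod 26 = 3 = D
  D(3) + D(3) = (3+3) mod 26 = 6 = G
  E(4) + C(2) = (4+2) mod 26 = 6 = G
  N(13) + Z(25) = (13+25) mod 26 = 12 = M
Ciphertext: JHDGGM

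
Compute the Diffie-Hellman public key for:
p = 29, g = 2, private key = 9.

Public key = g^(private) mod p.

Step 1: A = g^a mod p = 2^9 mod 29.
  2^1 mod 29 = 2
  2^2 mod 29 = (2 * 2) mod 29 = 4
  2^3 mod 29 = (4 * 2) mod 29 = 8
  2^4 mod 29 = (8 * 2) mod 29 = 16
  2^5 mod 29 = (16 * 2) mod 29 = 3
  2^6 mod 29 = (3 * 2) mod 29 = 6
  2^7 mod 29 = (6 * 2) mod 29 = 12
  2^8 mod 29 = (12 * 2) mod 29 = 24
  2^9 mod 29 = (24 * 2) mod 29 = 19
Result: A = 19.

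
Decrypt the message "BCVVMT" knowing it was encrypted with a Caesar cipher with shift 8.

Step 1: Reverse the shift by subtracting 8 from each letter position.
  B (position 1) -> position (1-8) mod 26 = 19 -> T
  C (position 2) -> position (2-8) mod 26 = 20 -> U
  V (position 21) -> position (21-8) mod 26 = 13 -> N
  V (position 21) -> position (21-8) mod 26 = 13 -> N
  M (position 12) -> position (12-8) mod 26 = 4 -> E
  T (position 19) -> position (19-8) mod 26 = 11 -> L
Decrypted message: TUNNEL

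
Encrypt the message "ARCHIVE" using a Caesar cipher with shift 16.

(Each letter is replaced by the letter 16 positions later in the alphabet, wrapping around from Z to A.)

Step 1: For each letter, shift forward by 16 positions (mod 26).
  A (position 0) -> position (0+16) mod 26 = 16 -> Q
  R (position 17) -> position (17+16) mod 26 = 7 -> H
  C (position 2) -> position (2+16) mod 26 = 18 -> S
  H (position 7) -> position (7+16) mod 26 = 23 -> X
  I (position 8) -> position (8+16) mod 26 = 24 -> Y
  V (position 21) -> position (21+16) mod 26 = 11 -> L
  E (position 4) -> position (4+16) mod 26 = 20 -> U
Result: QHSXYLU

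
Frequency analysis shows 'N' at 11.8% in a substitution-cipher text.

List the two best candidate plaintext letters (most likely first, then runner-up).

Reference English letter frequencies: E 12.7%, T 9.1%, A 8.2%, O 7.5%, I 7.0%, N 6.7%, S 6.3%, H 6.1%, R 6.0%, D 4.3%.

Step 1: Observed frequency of 'N' is 11.8%.
Step 2: Compute distances to each reference frequency and sort:
  E (12.7%): difference = 0.9% <-- BEST
  T (9.1%): difference = 2.7% <-- RUNNER-UP
  A (8.2%): difference = 3.6%
  O (7.5%): difference = 4.3%
  I (7.0%): difference = 4.8%
Step 3: Most likely is 'E' (12.7%, diff 0.9%); second most likely is 'T' (9.1%, diff 2.7%).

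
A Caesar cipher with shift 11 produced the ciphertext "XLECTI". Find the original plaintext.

Step 1: Reverse the shift by subtracting 11 from each letter position.
  X (position 23) -> position (23-11) mod 26 = 12 -> M
  L (position 11) -> position (11-11) mod 26 = 0 -> A
  E (position 4) -> position (4-11) mod 26 = 19 -> T
  C (position 2) -> position (2-11) mod 26 = 17 -> R
  T (position 19) -> position (19-11) mod 26 = 8 -> I
  I (position 8) -> position (8-11) mod 26 = 23 -> X
Decrypted message: MATRIX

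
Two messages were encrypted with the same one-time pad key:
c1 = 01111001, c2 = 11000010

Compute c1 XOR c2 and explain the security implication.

Step 1: c1 XOR c2 = (m1 XOR k) XOR (m2 XOR k).
Step 2: By XOR associativity/commutativity: = m1 XOR m2 XOR k XOR k = m1 XOR m2.
Step 3: 01111001 XOR 11000010 = 10111011 = 187.
Step 4: The key cancels out! An attacker learns m1 XOR m2 = 187, revealing the relationship between plaintexts.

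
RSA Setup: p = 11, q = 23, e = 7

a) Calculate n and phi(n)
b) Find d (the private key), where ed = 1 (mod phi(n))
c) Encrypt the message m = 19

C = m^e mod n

Step 1: n = 11 * 23 = 253.
Step 2: phi(n) = (11-1)(23-1) = 10 * 22 = 220.
Step 3: Find d = 7^(-1) mod 220 = 63.
  Verify: 7 * 63 = 441 = 1 (mod 220).
Step 4: C = 19^7 mod 253 = 222.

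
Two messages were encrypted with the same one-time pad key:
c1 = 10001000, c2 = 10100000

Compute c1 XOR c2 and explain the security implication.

Step 1: c1 XOR c2 = (m1 XOR k) XOR (m2 XOR k).
Step 2: By XOR associativity/commutativity: = m1 XOR m2 XOR k XOR k = m1 XOR m2.
Step 3: 10001000 XOR 10100000 = 00101000 = 40.
Step 4: The key cancels out! An attacker learns m1 XOR m2 = 40, revealing the relationship between plaintexts.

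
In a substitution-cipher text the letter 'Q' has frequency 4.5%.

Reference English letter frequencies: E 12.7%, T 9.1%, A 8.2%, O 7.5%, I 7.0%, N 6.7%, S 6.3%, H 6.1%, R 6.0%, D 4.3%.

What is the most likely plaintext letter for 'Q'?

Step 1: The observed frequency is 4.5%.
Step 2: Compare with English frequencies:
  E: 12.7% (difference: 8.2%)
  T: 9.1% (difference: 4.6%)
  A: 8.2% (difference: 3.7%)
  O: 7.5% (difference: 3.0%)
  I: 7.0% (difference: 2.5%)
  N: 6.7% (difference: 2.2%)
  S: 6.3% (difference: 1.8%)
  H: 6.1% (difference: 1.6%)
  R: 6.0% (difference: 1.5%)
  D: 4.3% (difference: 0.2%) <-- closest
Step 3: 'Q' most likely represents 'D' (frequency 4.3%).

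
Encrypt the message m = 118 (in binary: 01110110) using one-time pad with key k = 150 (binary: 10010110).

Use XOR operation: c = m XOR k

Step 1: Write out the XOR operation bit by bit:
  Message: 01110110
  Key:     10010110
  XOR:     11100000
Step 2: Convert to decimal: 11100000 = 224.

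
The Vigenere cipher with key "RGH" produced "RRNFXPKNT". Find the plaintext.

Step 1: Extend key: RGHRGHRGH
Step 2: Decrypt each letter (c - k) mod 26:
  R(17) - R(17) = (17-17) mod 26 = 0 = A
  R(17) - G(6) = (17-6) mod 26 = 11 = L
  N(13) - H(7) = (13-7) mod 26 = 6 = G
  F(5) - R(17) = (5-17) mod 26 = 14 = O
  X(23) - G(6) = (23-6) mod 26 = 17 = R
  P(15) - H(7) = (15-7) mod 26 = 8 = I
  K(10) - R(17) = (10-17) mod 26 = 19 = T
  N(13) - G(6) = (13-6) mod 26 = 7 = H
  T(19) - H(7) = (19-7) mod 26 = 12 = M
Plaintext: ALGORITHM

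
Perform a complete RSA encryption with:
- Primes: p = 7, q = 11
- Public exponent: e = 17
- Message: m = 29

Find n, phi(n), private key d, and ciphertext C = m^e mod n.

Step 1: n = 7 * 11 = 77.
Step 2: phi(n) = (7-1)(11-1) = 6 * 10 = 60.
Step 3: Find d = 17^(-1) mod 60 = 53.
  Verify: 17 * 53 = 901 = 1 (mod 60).
Step 4: C = 29^17 mod 77 = 50.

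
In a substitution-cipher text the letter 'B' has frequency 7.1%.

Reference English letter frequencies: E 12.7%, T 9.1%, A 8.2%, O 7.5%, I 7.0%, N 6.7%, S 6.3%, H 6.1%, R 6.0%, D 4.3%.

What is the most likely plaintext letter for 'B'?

Step 1: The observed frequency is 7.1%.
Step 2: Compare with English frequencies:
  E: 12.7% (difference: 5.6%)
  T: 9.1% (difference: 2.0%)
  A: 8.2% (difference: 1.1%)
  O: 7.5% (difference: 0.4%)
  I: 7.0% (difference: 0.1%) <-- closest
  N: 6.7% (difference: 0.4%)
  S: 6.3% (difference: 0.8%)
  H: 6.1% (difference: 1.0%)
  R: 6.0% (difference: 1.1%)
  D: 4.3% (difference: 2.8%)
Step 3: 'B' most likely represents 'I' (frequency 7.0%).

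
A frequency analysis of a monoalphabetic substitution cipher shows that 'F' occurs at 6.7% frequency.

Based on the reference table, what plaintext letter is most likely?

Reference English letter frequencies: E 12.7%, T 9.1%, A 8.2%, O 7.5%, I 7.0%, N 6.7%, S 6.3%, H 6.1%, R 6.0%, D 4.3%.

Step 1: The observed frequency is 6.7%.
Step 2: Compare with English frequencies:
  E: 12.7% (difference: 6.0%)
  T: 9.1% (difference: 2.4%)
  A: 8.2% (difference: 1.5%)
  O: 7.5% (difference: 0.8%)
  I: 7.0% (difference: 0.3%)
  N: 6.7% (difference: 0.0%) <-- closest
  S: 6.3% (difference: 0.4%)
  H: 6.1% (difference: 0.6%)
  R: 6.0% (difference: 0.7%)
  D: 4.3% (difference: 2.4%)
Step 3: 'F' most likely represents 'N' (frequency 6.7%).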